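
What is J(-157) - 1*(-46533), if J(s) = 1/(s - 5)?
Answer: 7538345/162 ≈ 46533.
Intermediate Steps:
J(s) = 1/(-5 + s)
J(-157) - 1*(-46533) = 1/(-5 - 157) - 1*(-46533) = 1/(-162) + 46533 = -1/162 + 46533 = 7538345/162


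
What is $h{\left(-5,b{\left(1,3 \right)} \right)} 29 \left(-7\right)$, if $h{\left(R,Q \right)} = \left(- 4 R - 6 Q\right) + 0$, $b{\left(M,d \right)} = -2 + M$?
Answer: $-5278$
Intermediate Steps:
$h{\left(R,Q \right)} = - 6 Q - 4 R$ ($h{\left(R,Q \right)} = \left(- 6 Q - 4 R\right) + 0 = - 6 Q - 4 R$)
$h{\left(-5,b{\left(1,3 \right)} \right)} 29 \left(-7\right) = \left(- 6 \left(-2 + 1\right) - -20\right) 29 \left(-7\right) = \left(\left(-6\right) \left(-1\right) + 20\right) 29 \left(-7\right) = \left(6 + 20\right) 29 \left(-7\right) = 26 \cdot 29 \left(-7\right) = 754 \left(-7\right) = -5278$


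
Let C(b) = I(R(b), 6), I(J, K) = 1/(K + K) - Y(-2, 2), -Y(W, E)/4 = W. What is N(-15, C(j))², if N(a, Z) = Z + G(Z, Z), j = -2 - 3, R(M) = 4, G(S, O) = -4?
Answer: 20449/144 ≈ 142.01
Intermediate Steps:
Y(W, E) = -4*W
I(J, K) = -8 + 1/(2*K) (I(J, K) = 1/(K + K) - (-4)*(-2) = 1/(2*K) - 1*8 = 1/(2*K) - 8 = -8 + 1/(2*K))
j = -5
C(b) = -95/12 (C(b) = -8 + (½)/6 = -8 + (½)*(⅙) = -8 + 1/12 = -95/12)
N(a, Z) = -4 + Z (N(a, Z) = Z - 4 = -4 + Z)
N(-15, C(j))² = (-4 - 95/12)² = (-143/12)² = 20449/144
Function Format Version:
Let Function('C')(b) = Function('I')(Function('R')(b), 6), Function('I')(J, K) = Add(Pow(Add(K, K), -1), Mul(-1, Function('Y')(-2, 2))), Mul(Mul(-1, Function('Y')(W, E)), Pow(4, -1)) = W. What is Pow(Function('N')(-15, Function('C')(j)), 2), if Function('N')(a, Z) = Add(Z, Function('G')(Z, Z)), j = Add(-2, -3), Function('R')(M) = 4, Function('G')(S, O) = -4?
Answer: Rational(20449, 144) ≈ 142.01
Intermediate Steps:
Function('Y')(W, E) = Mul(-4, W)
Function('I')(J, K) = Add(-8, Mul(Rational(1, 2), Pow(K, -1))) (Function('I')(J, K) = Add(Pow(Add(K, K), -1), Mul(-1, Mul(-4, -2))) = Add(Pow(Mul(2, K), -1), Mul(-1, 8)) = Add(Mul(Rational(1, 2), Pow(K, -1)), -8) = Add(-8, Mul(Rational(1, 2), Pow(K, -1))))
j = -5
Function('C')(b) = Rational(-95, 12) (Function('C')(b) = Add(-8, Mul(Rational(1, 2), Pow(6, -1))) = Add(-8, Mul(Rational(1, 2), Rational(1, 6))) = Add(-8, Rational(1, 12)) = Rational(-95, 12))
Function('N')(a, Z) = Add(-4, Z) (Function('N')(a, Z) = Add(Z, -4) = Add(-4, Z))
Pow(Function('N')(-15, Function('C')(j)), 2) = Pow(Add(-4, Rational(-95, 12)), 2) = Pow(Rational(-143, 12), 2) = Rational(20449, 144)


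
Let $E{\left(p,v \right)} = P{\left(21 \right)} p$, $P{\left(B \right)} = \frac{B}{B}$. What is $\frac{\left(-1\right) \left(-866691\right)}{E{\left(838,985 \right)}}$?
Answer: $\frac{866691}{838} \approx 1034.2$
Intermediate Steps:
$P{\left(B \right)} = 1$
$E{\left(p,v \right)} = p$ ($E{\left(p,v \right)} = 1 p = p$)
$\frac{\left(-1\right) \left(-866691\right)}{E{\left(838,985 \right)}} = \frac{\left(-1\right) \left(-866691\right)}{838} = 866691 \cdot \frac{1}{838} = \frac{866691}{838}$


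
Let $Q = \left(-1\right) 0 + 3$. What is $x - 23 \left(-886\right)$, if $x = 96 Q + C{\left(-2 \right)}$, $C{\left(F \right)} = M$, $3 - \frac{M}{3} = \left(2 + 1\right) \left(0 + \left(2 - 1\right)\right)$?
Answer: $20666$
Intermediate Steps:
$Q = 3$ ($Q = 0 + 3 = 3$)
$M = 0$ ($M = 9 - 3 \left(2 + 1\right) \left(0 + \left(2 - 1\right)\right) = 9 - 3 \cdot 3 \left(0 + \left(2 - 1\right)\right) = 9 - 3 \cdot 3 \left(0 + 1\right) = 9 - 3 \cdot 3 \cdot 1 = 9 - 9 = 0$)
$C{\left(F \right)} = 0$
$x = 288$ ($x = 96 \cdot 3 + 0 = 288 + 0 = 288$)
$x - 23 \left(-886\right) = 288 - 23 \left(-886\right) = 288 - -20378 = 288 + 20378 = 20666$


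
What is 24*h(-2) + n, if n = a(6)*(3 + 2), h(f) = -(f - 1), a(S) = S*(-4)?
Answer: -48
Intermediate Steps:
a(S) = -4*S
h(f) = 1 - f (h(f) = -(-1 + f) = 1 - f)
n = -120 (n = (-4*6)*(3 + 2) = -24*5 = -120)
24*h(-2) + n = 24*(1 - 1*(-2)) - 120 = 24*(1 + 2) - 120 = 24*3 - 120 = 72 - 120 = -48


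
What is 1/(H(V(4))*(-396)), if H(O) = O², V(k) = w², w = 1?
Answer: -1/396 ≈ -0.0025253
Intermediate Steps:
V(k) = 1 (V(k) = 1² = 1)
1/(H(V(4))*(-396)) = 1/(1²*(-396)) = 1/(1*(-396)) = 1/(-396) = -1/396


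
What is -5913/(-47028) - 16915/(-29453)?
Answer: 323211403/461705228 ≈ 0.70004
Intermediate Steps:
-5913/(-47028) - 16915/(-29453) = -5913*(-1/47028) - 16915*(-1/29453) = 1971/15676 + 16915/29453 = 323211403/461705228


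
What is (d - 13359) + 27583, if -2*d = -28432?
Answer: 28440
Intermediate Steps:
d = 14216 (d = -½*(-28432) = 14216)
(d - 13359) + 27583 = (14216 - 13359) + 27583 = 857 + 27583 = 28440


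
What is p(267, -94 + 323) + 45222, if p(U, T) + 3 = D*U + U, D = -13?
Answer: 42015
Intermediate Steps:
p(U, T) = -3 - 12*U (p(U, T) = -3 + (-13*U + U) = -3 - 12*U)
p(267, -94 + 323) + 45222 = (-3 - 12*267) + 45222 = (-3 - 3204) + 45222 = -3207 + 45222 = 42015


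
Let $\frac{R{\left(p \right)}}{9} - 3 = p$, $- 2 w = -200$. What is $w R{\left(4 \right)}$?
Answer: $6300$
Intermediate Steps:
$w = 100$ ($w = \left(- \frac{1}{2}\right) \left(-200\right) = 100$)
$R{\left(p \right)} = 27 + 9 p$
$w R{\left(4 \right)} = 100 \left(27 + 9 \cdot 4\right) = 100 \left(27 + 36\right) = 100 \cdot 63 = 6300$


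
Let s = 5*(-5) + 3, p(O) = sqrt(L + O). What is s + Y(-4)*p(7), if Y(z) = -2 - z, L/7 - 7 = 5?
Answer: -22 + 2*sqrt(91) ≈ -2.9212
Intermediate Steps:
L = 84 (L = 49 + 7*5 = 49 + 35 = 84)
p(O) = sqrt(84 + O)
s = -22 (s = -25 + 3 = -22)
s + Y(-4)*p(7) = -22 + (-2 - 1*(-4))*sqrt(84 + 7) = -22 + (-2 + 4)*sqrt(91) = -22 + 2*sqrt(91)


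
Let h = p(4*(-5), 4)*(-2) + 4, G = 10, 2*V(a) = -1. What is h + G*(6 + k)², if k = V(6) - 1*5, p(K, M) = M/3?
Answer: 23/6 ≈ 3.8333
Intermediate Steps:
V(a) = -½ (V(a) = (½)*(-1) = -½)
p(K, M) = M/3 (p(K, M) = M*(⅓) = M/3)
k = -11/2 (k = -½ - 1*5 = -½ - 5 = -11/2 ≈ -5.5000)
h = 4/3 (h = ((⅓)*4)*(-2) + 4 = (4/3)*(-2) + 4 = -8/3 + 4 = 4/3 ≈ 1.3333)
h + G*(6 + k)² = 4/3 + 10*(6 - 11/2)² = 4/3 + 10*(½)² = 4/3 + 10*(¼) = 4/3 + 5/2 = 23/6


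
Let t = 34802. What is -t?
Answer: -34802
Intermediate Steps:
-t = -1*34802 = -34802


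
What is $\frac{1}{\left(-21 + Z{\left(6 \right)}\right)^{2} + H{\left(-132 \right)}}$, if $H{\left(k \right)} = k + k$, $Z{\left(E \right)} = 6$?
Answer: $- \frac{1}{39} \approx -0.025641$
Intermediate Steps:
$H{\left(k \right)} = 2 k$
$\frac{1}{\left(-21 + Z{\left(6 \right)}\right)^{2} + H{\left(-132 \right)}} = \frac{1}{\left(-21 + 6\right)^{2} + 2 \left(-132\right)} = \frac{1}{\left(-15\right)^{2} - 264} = \frac{1}{225 - 264} = \frac{1}{-39} = - \frac{1}{39}$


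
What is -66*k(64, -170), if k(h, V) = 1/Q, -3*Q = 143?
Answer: 18/13 ≈ 1.3846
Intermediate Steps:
Q = -143/3 (Q = -⅓*143 = -143/3 ≈ -47.667)
k(h, V) = -3/143 (k(h, V) = 1/(-143/3) = -3/143)
-66*k(64, -170) = -66*(-3/143) = 18/13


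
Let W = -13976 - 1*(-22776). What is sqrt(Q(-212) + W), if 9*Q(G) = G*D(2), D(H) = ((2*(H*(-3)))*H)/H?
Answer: 4*sqrt(5109)/3 ≈ 95.303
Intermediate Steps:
W = 8800 (W = -13976 + 22776 = 8800)
D(H) = -6*H (D(H) = ((2*(-3*H))*H)/H = ((-6*H)*H)/H = (-6*H**2)/H = -6*H)
Q(G) = -4*G/3 (Q(G) = (G*(-6*2))/9 = (G*(-12))/9 = (-12*G)/9 = -4*G/3)
sqrt(Q(-212) + W) = sqrt(-4/3*(-212) + 8800) = sqrt(848/3 + 8800) = sqrt(27248/3) = 4*sqrt(5109)/3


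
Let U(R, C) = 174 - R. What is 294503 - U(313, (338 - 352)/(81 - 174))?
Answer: 294642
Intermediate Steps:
294503 - U(313, (338 - 352)/(81 - 174)) = 294503 - (174 - 1*313) = 294503 - (174 - 313) = 294503 - 1*(-139) = 294503 + 139 = 294642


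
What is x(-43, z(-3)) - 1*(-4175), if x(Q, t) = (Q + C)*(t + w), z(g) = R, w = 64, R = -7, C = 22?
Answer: 2978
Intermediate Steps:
z(g) = -7
x(Q, t) = (22 + Q)*(64 + t) (x(Q, t) = (Q + 22)*(t + 64) = (22 + Q)*(64 + t))
x(-43, z(-3)) - 1*(-4175) = (1408 + 22*(-7) + 64*(-43) - 43*(-7)) - 1*(-4175) = (1408 - 154 - 2752 + 301) + 4175 = -1197 + 4175 = 2978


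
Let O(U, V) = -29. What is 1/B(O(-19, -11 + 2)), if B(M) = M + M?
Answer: -1/58 ≈ -0.017241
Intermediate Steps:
B(M) = 2*M
1/B(O(-19, -11 + 2)) = 1/(2*(-29)) = 1/(-58) = -1/58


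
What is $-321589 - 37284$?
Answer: $-358873$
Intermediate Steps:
$-321589 - 37284 = -358873$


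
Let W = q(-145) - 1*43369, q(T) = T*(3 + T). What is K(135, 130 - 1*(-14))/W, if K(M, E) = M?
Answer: -15/2531 ≈ -0.0059265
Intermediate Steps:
W = -22779 (W = -145*(3 - 145) - 1*43369 = -145*(-142) - 43369 = 20590 - 43369 = -22779)
K(135, 130 - 1*(-14))/W = 135/(-22779) = 135*(-1/22779) = -15/2531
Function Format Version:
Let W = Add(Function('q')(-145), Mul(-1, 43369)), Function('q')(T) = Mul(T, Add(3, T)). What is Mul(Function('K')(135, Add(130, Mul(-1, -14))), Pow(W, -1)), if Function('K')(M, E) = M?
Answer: Rational(-15, 2531) ≈ -0.0059265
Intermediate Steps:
W = -22779 (W = Add(Mul(-145, Add(3, -145)), Mul(-1, 43369)) = Add(Mul(-145, -142), -43369) = Add(20590, -43369) = -22779)
Mul(Function('K')(135, Add(130, Mul(-1, -14))), Pow(W, -1)) = Mul(135, Pow(-22779, -1)) = Mul(135, Rational(-1, 22779)) = Rational(-15, 2531)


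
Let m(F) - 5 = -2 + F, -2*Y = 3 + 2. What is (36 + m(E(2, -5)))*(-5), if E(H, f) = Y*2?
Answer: -170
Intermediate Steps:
Y = -5/2 (Y = -(3 + 2)/2 = -½*5 = -5/2 ≈ -2.5000)
E(H, f) = -5 (E(H, f) = -5/2*2 = -5)
m(F) = 3 + F (m(F) = 5 + (-2 + F) = 3 + F)
(36 + m(E(2, -5)))*(-5) = (36 + (3 - 5))*(-5) = (36 - 2)*(-5) = 34*(-5) = -170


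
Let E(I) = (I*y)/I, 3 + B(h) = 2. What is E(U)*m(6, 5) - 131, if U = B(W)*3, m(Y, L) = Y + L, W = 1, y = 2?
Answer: -109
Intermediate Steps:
B(h) = -1 (B(h) = -3 + 2 = -1)
m(Y, L) = L + Y
U = -3 (U = -1*3 = -3)
E(I) = 2 (E(I) = (I*2)/I = (2*I)/I = 2)
E(U)*m(6, 5) - 131 = 2*(5 + 6) - 131 = 2*11 - 131 = 22 - 131 = -109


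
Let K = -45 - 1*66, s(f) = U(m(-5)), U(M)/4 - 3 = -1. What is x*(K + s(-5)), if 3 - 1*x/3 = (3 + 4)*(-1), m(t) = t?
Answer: -3090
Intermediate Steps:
x = 30 (x = 9 - 3*(3 + 4)*(-1) = 9 - 21*(-1) = 9 - 3*(-7) = 9 + 21 = 30)
U(M) = 8 (U(M) = 12 + 4*(-1) = 12 - 4 = 8)
s(f) = 8
K = -111 (K = -45 - 66 = -111)
x*(K + s(-5)) = 30*(-111 + 8) = 30*(-103) = -3090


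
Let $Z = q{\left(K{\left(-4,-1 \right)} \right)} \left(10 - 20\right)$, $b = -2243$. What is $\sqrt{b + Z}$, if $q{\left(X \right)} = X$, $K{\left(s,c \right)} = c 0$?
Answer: $i \sqrt{2243} \approx 47.36 i$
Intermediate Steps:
$K{\left(s,c \right)} = 0$
$Z = 0$ ($Z = 0 \left(10 - 20\right) = 0 \left(-10\right) = 0$)
$\sqrt{b + Z} = \sqrt{-2243 + 0} = \sqrt{-2243} = i \sqrt{2243}$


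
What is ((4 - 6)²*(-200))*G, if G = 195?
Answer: -156000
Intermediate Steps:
((4 - 6)²*(-200))*G = ((4 - 6)²*(-200))*195 = ((-2)²*(-200))*195 = (4*(-200))*195 = -800*195 = -156000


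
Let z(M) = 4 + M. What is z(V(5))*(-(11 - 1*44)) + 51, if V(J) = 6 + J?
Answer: 546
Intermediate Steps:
z(V(5))*(-(11 - 1*44)) + 51 = (4 + (6 + 5))*(-(11 - 1*44)) + 51 = (4 + 11)*(-(11 - 44)) + 51 = 15*(-1*(-33)) + 51 = 15*33 + 51 = 495 + 51 = 546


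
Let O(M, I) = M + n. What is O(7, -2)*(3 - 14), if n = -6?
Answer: -11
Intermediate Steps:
O(M, I) = -6 + M (O(M, I) = M - 6 = -6 + M)
O(7, -2)*(3 - 14) = (-6 + 7)*(3 - 14) = 1*(-11) = -11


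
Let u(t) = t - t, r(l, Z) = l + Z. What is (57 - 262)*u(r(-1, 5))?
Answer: 0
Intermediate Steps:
r(l, Z) = Z + l
u(t) = 0
(57 - 262)*u(r(-1, 5)) = (57 - 262)*0 = -205*0 = 0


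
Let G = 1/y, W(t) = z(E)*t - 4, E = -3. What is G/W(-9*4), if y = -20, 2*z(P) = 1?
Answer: 1/440 ≈ 0.0022727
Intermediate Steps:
z(P) = ½ (z(P) = (½)*1 = ½)
W(t) = -4 + t/2 (W(t) = t/2 - 4 = -4 + t/2)
G = -1/20 (G = 1/(-20) = -1/20 ≈ -0.050000)
G/W(-9*4) = -1/(20*(-4 + (-9*4)/2)) = -1/(20*(-4 + (½)*(-36))) = -1/(20*(-4 - 18)) = -1/20/(-22) = -1/20*(-1/22) = 1/440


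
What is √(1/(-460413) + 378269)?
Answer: 2*√2227375333604018/153471 ≈ 615.04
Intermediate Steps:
√(1/(-460413) + 378269) = √(-1/460413 + 378269) = √(174159965096/460413) = 2*√2227375333604018/153471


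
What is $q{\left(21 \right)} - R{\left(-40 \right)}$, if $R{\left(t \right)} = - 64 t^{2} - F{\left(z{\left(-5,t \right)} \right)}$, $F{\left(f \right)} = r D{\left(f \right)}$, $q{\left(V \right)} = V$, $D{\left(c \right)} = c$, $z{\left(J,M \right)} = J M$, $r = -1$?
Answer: $102221$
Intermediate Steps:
$F{\left(f \right)} = - f$
$R{\left(t \right)} = - 64 t^{2} - 5 t$ ($R{\left(t \right)} = - 64 t^{2} - - \left(-5\right) t = - 64 t^{2} - 5 t$)
$q{\left(21 \right)} - R{\left(-40 \right)} = 21 - - 40 \left(-5 - -2560\right) = 21 - - 40 \left(-5 + 2560\right) = 21 - \left(-40\right) 2555 = 21 - -102200 = 21 + 102200 = 102221$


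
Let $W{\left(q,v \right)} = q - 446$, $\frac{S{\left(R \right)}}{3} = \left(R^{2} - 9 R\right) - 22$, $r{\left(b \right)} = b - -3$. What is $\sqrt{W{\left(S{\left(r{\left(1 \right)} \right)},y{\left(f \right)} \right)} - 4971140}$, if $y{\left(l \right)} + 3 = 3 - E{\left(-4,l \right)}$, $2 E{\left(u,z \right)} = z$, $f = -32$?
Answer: $8 i \sqrt{77683} \approx 2229.7 i$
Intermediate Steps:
$E{\left(u,z \right)} = \frac{z}{2}$
$r{\left(b \right)} = 3 + b$ ($r{\left(b \right)} = b + 3 = 3 + b$)
$y{\left(l \right)} = - \frac{l}{2}$ ($y{\left(l \right)} = -3 - \left(-3 + \frac{l}{2}\right) = - \frac{l}{2}$)
$S{\left(R \right)} = -66 - 27 R + 3 R^{2}$ ($S{\left(R \right)} = 3 \left(\left(R^{2} - 9 R\right) - 22\right) = 3 \left(-22 + R^{2} - 9 R\right) = -66 - 27 R + 3 R^{2}$)
$W{\left(q,v \right)} = -446 + q$
$\sqrt{W{\left(S{\left(r{\left(1 \right)} \right)},y{\left(f \right)} \right)} - 4971140} = \sqrt{\left(-446 - \left(66 - 3 \left(3 + 1\right)^{2} + 27 \left(3 + 1\right)\right)\right) - 4971140} = \sqrt{\left(-446 - \left(174 - 48\right)\right) - 4971140} = \sqrt{\left(-446 - 126\right) - 4971140} = \sqrt{-572 - 4971140} = \sqrt{-4971712} = 8 i \sqrt{77683}$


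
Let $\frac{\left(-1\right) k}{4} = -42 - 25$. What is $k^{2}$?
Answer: $71824$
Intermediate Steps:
$k = 268$ ($k = - 4 \left(-42 - 25\right) = \left(-4\right) \left(-67\right) = 268$)
$k^{2} = 268^{2} = 71824$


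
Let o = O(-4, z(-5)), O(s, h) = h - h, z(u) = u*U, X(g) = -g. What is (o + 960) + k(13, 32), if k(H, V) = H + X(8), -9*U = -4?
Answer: 965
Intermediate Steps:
U = 4/9 (U = -1/9*(-4) = 4/9 ≈ 0.44444)
z(u) = 4*u/9 (z(u) = u*(4/9) = 4*u/9)
k(H, V) = -8 + H (k(H, V) = H - 1*8 = H - 8 = -8 + H)
O(s, h) = 0
o = 0
(o + 960) + k(13, 32) = (0 + 960) + (-8 + 13) = 960 + 5 = 965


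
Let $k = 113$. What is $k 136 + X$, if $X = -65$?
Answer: $15303$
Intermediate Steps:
$k 136 + X = 113 \cdot 136 - 65 = 15368 - 65 = 15303$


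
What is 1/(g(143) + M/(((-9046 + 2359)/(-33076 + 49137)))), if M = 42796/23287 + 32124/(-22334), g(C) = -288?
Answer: -1738927127223/502479222743642 ≈ -0.0034607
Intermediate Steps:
M = 103867138/260045929 (M = 42796*(1/23287) + 32124*(-1/22334) = 42796/23287 - 16062/11167 = 103867138/260045929 ≈ 0.39942)
1/(g(143) + M/(((-9046 + 2359)/(-33076 + 49137)))) = 1/(-288 + 103867138/(260045929*(((-9046 + 2359)/(-33076 + 49137))))) = 1/(-288 + 103867138/(260045929*((-6687/16061)))) = 1/(-288 + 103867138/(260045929*((-6687*1/16061)))) = 1/(-288 + 103867138/(260045929*(-6687/16061))) = 1/(-288 + (103867138/260045929)*(-16061/6687)) = 1/(-288 - 1668210103418/1738927127223) = 1/(-502479222743642/1738927127223) = -1738927127223/502479222743642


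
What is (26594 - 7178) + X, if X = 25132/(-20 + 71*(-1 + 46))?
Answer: 61670932/3175 ≈ 19424.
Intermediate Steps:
X = 25132/3175 (X = 25132/(-20 + 71*45) = 25132/(-20 + 3195) = 25132/3175 ≈ 7.9156)
(26594 - 7178) + X = (26594 - 7178) + 25132/3175 = 19416 + 25132/3175 = 61670932/3175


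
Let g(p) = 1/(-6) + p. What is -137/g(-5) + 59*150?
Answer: 275172/31 ≈ 8876.5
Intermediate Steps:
g(p) = -⅙ + p
-137/g(-5) + 59*150 = -137/(-⅙ - 5) + 59*150 = -137/(-31/6) + 8850 = -137*(-6/31) + 8850 = 822/31 + 8850 = 275172/31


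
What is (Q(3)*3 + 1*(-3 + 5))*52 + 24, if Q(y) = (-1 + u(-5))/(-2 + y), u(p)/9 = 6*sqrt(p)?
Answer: -28 + 8424*I*sqrt(5) ≈ -28.0 + 18837.0*I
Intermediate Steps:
u(p) = 54*sqrt(p) (u(p) = 9*(6*sqrt(p)) = 54*sqrt(p))
Q(y) = (-1 + 54*I*sqrt(5))/(-2 + y) (Q(y) = (-1 + 54*sqrt(-5))/(-2 + y) = (-1 + 54*(I*sqrt(5)))/(-2 + y) = (-1 + 54*I*sqrt(5))/(-2 + y))
(Q(3)*3 + 1*(-3 + 5))*52 + 24 = (((-1 + 54*I*sqrt(5))/(-2 + 3))*3 + 1*(-3 + 5))*52 + 24 = (((-1 + 54*I*sqrt(5))/1)*3 + 1*2)*52 + 24 = ((1*(-1 + 54*I*sqrt(5)))*3 + 2)*52 + 24 = ((-1 + 54*I*sqrt(5))*3 + 2)*52 + 24 = ((-3 + 162*I*sqrt(5)) + 2)*52 + 24 = (-1 + 162*I*sqrt(5))*52 + 24 = (-52 + 8424*I*sqrt(5)) + 24 = -28 + 8424*I*sqrt(5)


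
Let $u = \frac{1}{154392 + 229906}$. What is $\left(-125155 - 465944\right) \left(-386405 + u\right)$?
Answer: $\frac{87775050167399211}{384298} \approx 2.284 \cdot 10^{11}$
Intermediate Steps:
$u = \frac{1}{384298} \approx 2.6021 \cdot 10^{-6}$
$\left(-125155 - 465944\right) \left(-386405 + u\right) = \left(-125155 - 465944\right) \left(-386405 + \frac{1}{384298}\right) = \left(-591099\right) \left(- \frac{148494668689}{384298}\right) = \frac{87775050167399211}{384298}$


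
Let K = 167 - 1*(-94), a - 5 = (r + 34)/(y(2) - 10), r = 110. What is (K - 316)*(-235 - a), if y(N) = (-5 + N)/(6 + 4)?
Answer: 1280400/103 ≈ 12431.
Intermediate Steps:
y(N) = -1/2 + N/10 (y(N) = (-5 + N)/10 = (-5 + N)*(1/10) = -1/2 + N/10)
a = -925/103 (a = 5 + (110 + 34)/((-1/2 + (1/10)*2) - 10) = 5 + 144/((-1/2 + 1/5) - 10) = 5 + 144/(-3/10 - 10) = 5 + 144/(-103/10) = 5 + 144*(-10/103) = 5 - 1440/103 = -925/103 ≈ -8.9806)
K = 261 (K = 167 + 94 = 261)
(K - 316)*(-235 - a) = (261 - 316)*(-235 - 1*(-925/103)) = -55*(-235 + 925/103) = -55*(-23280/103) = 1280400/103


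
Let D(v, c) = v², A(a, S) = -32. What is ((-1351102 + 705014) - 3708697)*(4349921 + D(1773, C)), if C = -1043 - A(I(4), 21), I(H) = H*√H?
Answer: -32632363658250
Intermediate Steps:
I(H) = H^(3/2)
C = -1011 (C = -1043 - 1*(-32) = -1043 + 32 = -1011)
((-1351102 + 705014) - 3708697)*(4349921 + D(1773, C)) = ((-1351102 + 705014) - 3708697)*(4349921 + 1773²) = (-646088 - 3708697)*(4349921 + 3143529) = -4354785*7493450 = -32632363658250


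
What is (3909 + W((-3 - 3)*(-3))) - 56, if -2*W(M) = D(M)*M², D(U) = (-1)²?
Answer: 3691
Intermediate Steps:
D(U) = 1
W(M) = -M²/2
(3909 + W((-3 - 3)*(-3))) - 56 = (3909 - 9*(-3 - 3)²/2) - 56 = (3909 - (-6*(-3))²/2) - 56 = (3909 - ½*18²) - 56 = (3909 - ½*324) - 56 = (3909 - 162) - 56 = 3747 - 56 = 3691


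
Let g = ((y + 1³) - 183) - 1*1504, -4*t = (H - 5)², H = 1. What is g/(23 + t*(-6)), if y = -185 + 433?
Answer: -1438/47 ≈ -30.596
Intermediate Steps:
y = 248
t = -4 (t = -(1 - 5)²/4 = -¼*(-4)² = -¼*16 = -4)
g = -1438 (g = ((248 + 1³) - 183) - 1*1504 = ((248 + 1) - 183) - 1504 = (249 - 183) - 1504 = 66 - 1504 = -1438)
g/(23 + t*(-6)) = -1438/(23 - 4*(-6)) = -1438/(23 + 24) = -1438/47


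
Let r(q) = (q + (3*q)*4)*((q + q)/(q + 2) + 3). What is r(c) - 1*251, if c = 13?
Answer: 8234/15 ≈ 548.93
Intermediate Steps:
r(q) = 13*q*(3 + 2*q/(2 + q)) (r(q) = (q + 12*q)*((2*q)/(2 + q) + 3) = (13*q)*(2*q/(2 + q) + 3) = (13*q)*(3 + 2*q/(2 + q)) = 13*q*(3 + 2*q/(2 + q)))
r(c) - 1*251 = 13*13*(6 + 5*13)/(2 + 13) - 1*251 = 13*13*(6 + 65)/15 - 251 = 13*13*(1/15)*71 - 251 = 11999/15 - 251 = 8234/15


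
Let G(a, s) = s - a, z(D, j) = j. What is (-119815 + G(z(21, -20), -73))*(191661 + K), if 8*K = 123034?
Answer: -24817500687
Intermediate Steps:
K = 61517/4 (K = (⅛)*123034 = 61517/4 ≈ 15379.)
(-119815 + G(z(21, -20), -73))*(191661 + K) = (-119815 + (-73 - 1*(-20)))*(191661 + 61517/4) = (-119815 + (-73 + 20))*(828161/4) = (-119815 - 53)*(828161/4) = -119868*828161/4 = -24817500687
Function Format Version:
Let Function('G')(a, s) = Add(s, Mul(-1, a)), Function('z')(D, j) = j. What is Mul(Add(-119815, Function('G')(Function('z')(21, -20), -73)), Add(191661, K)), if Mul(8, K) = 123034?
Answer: -24817500687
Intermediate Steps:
K = Rational(61517, 4) (K = Mul(Rational(1, 8), 123034) = Rational(61517, 4) ≈ 15379.)
Mul(Add(-119815, Function('G')(Function('z')(21, -20), -73)), Add(191661, K)) = Mul(Add(-119815, Add(-73, Mul(-1, -20))), Add(191661, Rational(61517, 4))) = Mul(Add(-119815, Add(-73, 20)), Rational(828161, 4)) = Mul(Add(-119815, -53), Rational(828161, 4)) = Mul(-119868, Rational(828161, 4)) = -24817500687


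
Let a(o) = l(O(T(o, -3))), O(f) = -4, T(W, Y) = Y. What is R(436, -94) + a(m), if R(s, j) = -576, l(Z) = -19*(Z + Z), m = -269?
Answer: -424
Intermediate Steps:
l(Z) = -38*Z
a(o) = 152 (a(o) = -38*(-4) = 152)
R(436, -94) + a(m) = -576 + 152 = -424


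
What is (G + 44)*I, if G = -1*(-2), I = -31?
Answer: -1426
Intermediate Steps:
G = 2
(G + 44)*I = (2 + 44)*(-31) = 46*(-31) = -1426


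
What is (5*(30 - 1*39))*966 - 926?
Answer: -44396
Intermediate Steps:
(5*(30 - 1*39))*966 - 926 = (5*(30 - 39))*966 - 926 = (5*(-9))*966 - 926 = -45*966 - 926 = -43470 - 926 = -44396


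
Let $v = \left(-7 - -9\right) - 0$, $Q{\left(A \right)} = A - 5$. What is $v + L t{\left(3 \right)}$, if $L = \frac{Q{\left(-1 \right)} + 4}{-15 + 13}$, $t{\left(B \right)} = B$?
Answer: $5$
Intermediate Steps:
$Q{\left(A \right)} = -5 + A$
$L = 1$ ($L = \frac{\left(-5 - 1\right) + 4}{-15 + 13} = \frac{-6 + 4}{-2} = \left(-2\right) \left(- \frac{1}{2}\right) = 1$)
$v = 2$ ($v = \left(-7 + 9\right) + 0 = 2 + 0 = 2$)
$v + L t{\left(3 \right)} = 2 + 1 \cdot 3 = 2 + 3 = 5$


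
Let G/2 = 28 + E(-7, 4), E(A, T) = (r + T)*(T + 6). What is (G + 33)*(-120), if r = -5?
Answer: -8280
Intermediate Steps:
E(A, T) = (-5 + T)*(6 + T) (E(A, T) = (-5 + T)*(T + 6) = (-5 + T)*(6 + T))
G = 36 (G = 2*(28 + (-30 + 4 + 4²)) = 2*(28 + (-30 + 4 + 16)) = 2*(28 - 10) = 2*18 = 36)
(G + 33)*(-120) = (36 + 33)*(-120) = 69*(-120) = -8280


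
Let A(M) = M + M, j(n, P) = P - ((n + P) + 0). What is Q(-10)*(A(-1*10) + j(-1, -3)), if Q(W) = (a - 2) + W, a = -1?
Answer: 247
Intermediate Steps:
Q(W) = -3 + W (Q(W) = (-1 - 2) + W = -3 + W)
j(n, P) = -n (j(n, P) = P - ((P + n) + 0) = P - (P + n) = P + (-P - n) = -n)
A(M) = 2*M
Q(-10)*(A(-1*10) + j(-1, -3)) = (-3 - 10)*(2*(-1*10) - 1*(-1)) = -13*(2*(-10) + 1) = -13*(-20 + 1) = -13*(-19) = 247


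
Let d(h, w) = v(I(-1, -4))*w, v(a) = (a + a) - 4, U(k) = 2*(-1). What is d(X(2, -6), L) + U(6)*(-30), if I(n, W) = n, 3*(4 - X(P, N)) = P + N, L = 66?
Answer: -336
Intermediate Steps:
X(P, N) = 4 - N/3 - P/3 (X(P, N) = 4 - (P + N)/3 = 4 - (N + P)/3 = 4 + (-N/3 - P/3) = 4 - N/3 - P/3)
U(k) = -2
v(a) = -4 + 2*a (v(a) = 2*a - 4 = -4 + 2*a)
d(h, w) = -6*w (d(h, w) = (-4 + 2*(-1))*w = (-4 - 2)*w = -6*w)
d(X(2, -6), L) + U(6)*(-30) = -6*66 - 2*(-30) = -396 + 60 = -336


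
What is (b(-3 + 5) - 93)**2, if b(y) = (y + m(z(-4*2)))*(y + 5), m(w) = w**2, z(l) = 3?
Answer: 256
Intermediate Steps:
b(y) = (5 + y)*(9 + y) (b(y) = (y + 3**2)*(y + 5) = (y + 9)*(5 + y) = (9 + y)*(5 + y) = (5 + y)*(9 + y))
(b(-3 + 5) - 93)**2 = ((45 + (-3 + 5)**2 + 14*(-3 + 5)) - 93)**2 = ((45 + 2**2 + 14*2) - 93)**2 = ((45 + 4 + 28) - 93)**2 = (77 - 93)**2 = (-16)**2 = 256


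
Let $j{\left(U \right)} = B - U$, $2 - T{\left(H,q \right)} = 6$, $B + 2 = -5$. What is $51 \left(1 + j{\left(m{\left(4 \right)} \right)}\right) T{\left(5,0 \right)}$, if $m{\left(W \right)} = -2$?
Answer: $816$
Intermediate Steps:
$B = -7$ ($B = -2 - 5 = -7$)
$T{\left(H,q \right)} = -4$ ($T{\left(H,q \right)} = 2 - 6 = -4$)
$j{\left(U \right)} = -7 - U$
$51 \left(1 + j{\left(m{\left(4 \right)} \right)}\right) T{\left(5,0 \right)} = 51 \left(1 - 5\right) \left(-4\right) = 51 \left(\left(-4\right) \left(-4\right)\right) = 51 \cdot 16 = 816$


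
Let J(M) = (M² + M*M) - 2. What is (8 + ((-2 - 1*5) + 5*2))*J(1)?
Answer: 0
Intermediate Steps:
J(M) = -2 + 2*M² (J(M) = (M² + M²) - 2 = 2*M² - 2 = -2 + 2*M²)
(8 + ((-2 - 1*5) + 5*2))*J(1) = (8 + ((-2 - 1*5) + 5*2))*(-2 + 2*1²) = (8 + ((-2 - 5) + 10))*(-2 + 2*1) = (8 + (-7 + 10))*(-2 + 2) = (8 + 3)*0 = 11*0 = 0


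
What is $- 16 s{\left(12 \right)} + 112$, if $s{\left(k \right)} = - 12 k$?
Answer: $2416$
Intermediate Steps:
$- 16 s{\left(12 \right)} + 112 = - 16 \left(\left(-12\right) 12\right) + 112 = \left(-16\right) \left(-144\right) + 112 = 2304 + 112 = 2416$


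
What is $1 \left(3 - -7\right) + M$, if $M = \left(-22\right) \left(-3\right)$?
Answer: $76$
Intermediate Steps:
$M = 66$
$1 \left(3 - -7\right) + M = 1 \left(3 - -7\right) + 66 = 1 \left(3 + 7\right) + 66 = 1 \cdot 10 + 66 = 10 + 66 = 76$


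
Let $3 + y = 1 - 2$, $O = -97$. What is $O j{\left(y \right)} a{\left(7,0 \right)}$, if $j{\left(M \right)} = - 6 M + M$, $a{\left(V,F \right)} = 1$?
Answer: $-1940$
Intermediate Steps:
$y = -4$ ($y = -3 + \left(1 - 2\right) = -3 - 1 = -4$)
$j{\left(M \right)} = - 5 M$
$O j{\left(y \right)} a{\left(7,0 \right)} = - 97 \left(\left(-5\right) \left(-4\right)\right) 1 = \left(-97\right) 20 \cdot 1 = \left(-1940\right) 1 = -1940$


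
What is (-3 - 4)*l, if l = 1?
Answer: -7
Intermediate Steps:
(-3 - 4)*l = (-3 - 4)*1 = -7*1 = -7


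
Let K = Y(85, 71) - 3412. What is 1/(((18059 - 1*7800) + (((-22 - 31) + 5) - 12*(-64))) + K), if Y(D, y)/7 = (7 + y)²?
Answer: 1/50155 ≈ 1.9938e-5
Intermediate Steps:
Y(D, y) = 7*(7 + y)²
K = 39176 (K = 7*(7 + 71)² - 3412 = 7*78² - 3412 = 7*6084 - 3412 = 42588 - 3412 = 39176)
1/(((18059 - 1*7800) + (((-22 - 31) + 5) - 12*(-64))) + K) = 1/(((18059 - 1*7800) + (((-22 - 31) + 5) - 12*(-64))) + 39176) = 1/(((18059 - 7800) + ((-53 + 5) + 768)) + 39176) = 1/((10259 + (-48 + 768)) + 39176) = 1/((10259 + 720) + 39176) = 1/(10979 + 39176) = 1/50155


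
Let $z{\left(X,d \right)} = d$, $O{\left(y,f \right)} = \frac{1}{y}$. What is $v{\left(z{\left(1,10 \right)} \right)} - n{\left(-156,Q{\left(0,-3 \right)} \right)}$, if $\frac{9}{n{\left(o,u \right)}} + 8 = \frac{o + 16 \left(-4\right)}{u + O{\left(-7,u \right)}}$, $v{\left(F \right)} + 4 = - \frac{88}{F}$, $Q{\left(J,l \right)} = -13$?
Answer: $- \frac{4633}{335} \approx -13.83$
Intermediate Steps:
$v{\left(F \right)} = -4 - \frac{88}{F}$
$n{\left(o,u \right)} = \frac{9}{-8 + \frac{-64 + o}{- \frac{1}{7} + u}}$ ($n{\left(o,u \right)} = \frac{9}{-8 + \frac{o + 16 \left(-4\right)}{u + \frac{1}{-7}}} = \frac{9}{-8 + \frac{o - 64}{u - \frac{1}{7}}} = \frac{9}{-8 + \frac{-64 + o}{- \frac{1}{7} + u}}$)
$v{\left(z{\left(1,10 \right)} \right)} - n{\left(-156,Q{\left(0,-3 \right)} \right)} = \left(-4 - \frac{88}{10}\right) - \frac{9 \left(1 - -91\right)}{440 - -1092 + 56 \left(-13\right)} = \left(-4 - \frac{44}{5}\right) - \frac{9 \left(1 + 91\right)}{440 + 1092 - 728} = \left(-4 - \frac{44}{5}\right) - 9 \cdot \frac{1}{804} \cdot 92 = - \frac{64}{5} - 9 \cdot \frac{1}{804} \cdot 92 = - \frac{64}{5} - \frac{69}{67} = - \frac{4633}{335}$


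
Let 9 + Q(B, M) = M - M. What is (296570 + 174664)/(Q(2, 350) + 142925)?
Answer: 235617/71458 ≈ 3.2973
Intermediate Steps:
Q(B, M) = -9 (Q(B, M) = -9 + (M - M) = -9 + 0 = -9)
(296570 + 174664)/(Q(2, 350) + 142925) = (296570 + 174664)/(-9 + 142925) = 471234/142916 = 471234*(1/142916) = 235617/71458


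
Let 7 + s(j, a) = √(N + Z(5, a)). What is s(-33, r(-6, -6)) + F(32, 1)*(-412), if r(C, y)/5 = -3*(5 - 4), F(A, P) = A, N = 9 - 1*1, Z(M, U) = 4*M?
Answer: -13191 + 2*√7 ≈ -13186.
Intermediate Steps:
N = 8 (N = 9 - 1 = 8)
r(C, y) = -15 (r(C, y) = 5*(-3*(5 - 4)) = 5*(-3*1) = 5*(-3) = -15)
s(j, a) = -7 + 2*√7 (s(j, a) = -7 + √(8 + 4*5) = -7 + √(8 + 20) = -7 + √28 = -7 + 2*√7)
s(-33, r(-6, -6)) + F(32, 1)*(-412) = (-7 + 2*√7) + 32*(-412) = (-7 + 2*√7) - 13184 = -13191 + 2*√7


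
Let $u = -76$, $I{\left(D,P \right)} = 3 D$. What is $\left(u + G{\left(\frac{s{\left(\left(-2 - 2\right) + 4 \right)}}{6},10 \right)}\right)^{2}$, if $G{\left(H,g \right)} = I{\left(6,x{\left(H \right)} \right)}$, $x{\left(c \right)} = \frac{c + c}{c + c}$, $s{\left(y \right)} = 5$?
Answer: $3364$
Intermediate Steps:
$x{\left(c \right)} = 1$ ($x{\left(c \right)} = \frac{2 c}{2 c} = 2 c \frac{1}{2 c} = 1$)
$G{\left(H,g \right)} = 18$ ($G{\left(H,g \right)} = 3 \cdot 6 = 18$)
$\left(u + G{\left(\frac{s{\left(\left(-2 - 2\right) + 4 \right)}}{6},10 \right)}\right)^{2} = \left(-76 + 18\right)^{2} = \left(-58\right)^{2} = 3364$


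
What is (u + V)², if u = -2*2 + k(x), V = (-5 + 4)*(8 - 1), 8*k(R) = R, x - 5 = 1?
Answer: 1681/16 ≈ 105.06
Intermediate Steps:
x = 6 (x = 5 + 1 = 6)
k(R) = R/8
V = -7 (V = -1*7 = -7)
u = -13/4 (u = -2*2 + (⅛)*6 = -4 + ¾ = -13/4 ≈ -3.2500)
(u + V)² = (-13/4 - 7)² = (-41/4)² = 1681/16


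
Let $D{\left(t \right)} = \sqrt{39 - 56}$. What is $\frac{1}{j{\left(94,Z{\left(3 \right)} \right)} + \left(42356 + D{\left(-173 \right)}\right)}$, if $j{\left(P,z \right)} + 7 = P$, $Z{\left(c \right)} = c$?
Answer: $\frac{42443}{1801408266} - \frac{i \sqrt{17}}{1801408266} \approx 2.3561 \cdot 10^{-5} - 2.2888 \cdot 10^{-9} i$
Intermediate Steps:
$D{\left(t \right)} = i \sqrt{17}$ ($D{\left(t \right)} = \sqrt{-17} = i \sqrt{17}$)
$j{\left(P,z \right)} = -7 + P$
$\frac{1}{j{\left(94,Z{\left(3 \right)} \right)} + \left(42356 + D{\left(-173 \right)}\right)} = \frac{1}{\left(-7 + 94\right) + \left(42356 + i \sqrt{17}\right)} = \frac{1}{87 + \left(42356 + i \sqrt{17}\right)} = \frac{1}{42443 + i \sqrt{17}}$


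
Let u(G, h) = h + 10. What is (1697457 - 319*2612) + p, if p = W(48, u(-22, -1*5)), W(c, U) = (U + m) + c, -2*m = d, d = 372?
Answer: 864096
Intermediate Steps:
m = -186 (m = -1/2*372 = -186)
u(G, h) = 10 + h
W(c, U) = -186 + U + c (W(c, U) = (U - 186) + c = (-186 + U) + c = -186 + U + c)
p = -133 (p = -186 + (10 - 1*5) + 48 = -186 + (10 - 5) + 48 = -186 + 5 + 48 = -133)
(1697457 - 319*2612) + p = (1697457 - 319*2612) - 133 = (1697457 - 833228) - 133 = 864229 - 133 = 864096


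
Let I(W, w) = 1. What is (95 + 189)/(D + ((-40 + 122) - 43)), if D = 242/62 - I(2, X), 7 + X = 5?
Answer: 8804/1299 ≈ 6.7775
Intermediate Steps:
X = -2 (X = -7 + 5 = -2)
D = 90/31 (D = 242/62 - 1*1 = 242*(1/62) - 1 = 121/31 - 1 = 90/31 ≈ 2.9032)
(95 + 189)/(D + ((-40 + 122) - 43)) = (95 + 189)/(90/31 + ((-40 + 122) - 43)) = 284/(90/31 + (82 - 43)) = 284/(90/31 + 39) = 284/(1299/31) = 284*(31/1299) = 8804/1299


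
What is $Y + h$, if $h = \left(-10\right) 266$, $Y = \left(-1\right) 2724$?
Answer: $-5384$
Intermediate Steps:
$Y = -2724$
$h = -2660$
$Y + h = -2724 - 2660 = -5384$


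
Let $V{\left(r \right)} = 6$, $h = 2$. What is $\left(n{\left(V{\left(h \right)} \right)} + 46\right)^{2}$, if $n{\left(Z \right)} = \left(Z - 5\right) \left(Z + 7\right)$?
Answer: $3481$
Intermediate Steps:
$n{\left(Z \right)} = \left(-5 + Z\right) \left(7 + Z\right)$
$\left(n{\left(V{\left(h \right)} \right)} + 46\right)^{2} = \left(\left(-35 + 6^{2} + 2 \cdot 6\right) + 46\right)^{2} = \left(\left(-35 + 36 + 12\right) + 46\right)^{2} = \left(13 + 46\right)^{2} = 59^{2} = 3481$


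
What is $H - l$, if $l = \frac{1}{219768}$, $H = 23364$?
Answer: $\frac{5134659551}{219768} \approx 23364.0$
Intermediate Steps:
$l = \frac{1}{219768} \approx 4.5503 \cdot 10^{-6}$
$H - l = 23364 - \frac{1}{219768} = \frac{5134659551}{219768}$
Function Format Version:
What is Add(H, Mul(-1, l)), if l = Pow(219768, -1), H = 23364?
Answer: Rational(5134659551, 219768) ≈ 23364.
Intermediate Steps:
l = Rational(1, 219768) ≈ 4.5503e-6
Add(H, Mul(-1, l)) = Add(23364, Mul(-1, Rational(1, 219768))) = Add(23364, Rational(-1, 219768)) = Rational(5134659551, 219768)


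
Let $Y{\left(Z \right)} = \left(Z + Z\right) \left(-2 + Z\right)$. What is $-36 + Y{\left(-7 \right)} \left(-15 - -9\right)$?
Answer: $-792$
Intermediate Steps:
$Y{\left(Z \right)} = 2 Z \left(-2 + Z\right)$
$-36 + Y{\left(-7 \right)} \left(-15 - -9\right) = -36 + 2 \left(-7\right) \left(-2 - 7\right) \left(-15 - -9\right) = -36 + 2 \left(-7\right) \left(-9\right) \left(-15 + 9\right) = -36 + 126 \left(-6\right) = -36 - 756 = -792$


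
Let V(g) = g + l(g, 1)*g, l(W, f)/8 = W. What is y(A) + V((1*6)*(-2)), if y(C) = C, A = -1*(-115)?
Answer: 1255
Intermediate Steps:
A = 115
l(W, f) = 8*W
V(g) = g + 8*g² (V(g) = g + (8*g)*g = g + 8*g²)
y(A) + V((1*6)*(-2)) = 115 + ((1*6)*(-2))*(1 + 8*((1*6)*(-2))) = 115 + (6*(-2))*(1 + 8*(6*(-2))) = 115 - 12*(1 + 8*(-12)) = 115 - 12*(1 - 96) = 115 - 12*(-95) = 115 + 1140 = 1255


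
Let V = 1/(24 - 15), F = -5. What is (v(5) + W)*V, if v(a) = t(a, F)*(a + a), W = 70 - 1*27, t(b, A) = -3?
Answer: 13/9 ≈ 1.4444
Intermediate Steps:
W = 43 (W = 70 - 27 = 43)
V = ⅑ (V = 1/9 = ⅑ ≈ 0.11111)
v(a) = -6*a (v(a) = -3*(a + a) = -6*a)
(v(5) + W)*V = (-6*5 + 43)*(⅑) = (-30 + 43)*(⅑) = 13*(⅑) = 13/9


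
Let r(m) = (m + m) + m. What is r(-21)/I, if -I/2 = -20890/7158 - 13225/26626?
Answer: -3001775301/325440845 ≈ -9.2237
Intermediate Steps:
r(m) = 3*m (r(m) = 2*m + m = 3*m)
I = 325440845/47647227 (I = -2*(-20890/7158 - 13225/26626) = -2*(-20890*1/7158 - 13225*1/26626) = -2*(-10445/3579 - 13225/26626) = -2*(-325440845/95294454) = 325440845/47647227 ≈ 6.8302)
r(-21)/I = (3*(-21))/(325440845/47647227) = -63*47647227/325440845 = -3001775301/325440845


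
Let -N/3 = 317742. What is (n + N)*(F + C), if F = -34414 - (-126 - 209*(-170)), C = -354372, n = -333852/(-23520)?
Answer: 79251211501241/196 ≈ 4.0434e+11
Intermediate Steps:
N = -953226 (N = -3*317742 = -953226)
n = 27821/1960 (n = -333852*(-1/23520) = 27821/1960 ≈ 14.194)
F = -69818 (F = -34414 - (-126 + 35530) = -34414 - 1*35404 = -34414 - 35404 = -69818)
(n + N)*(F + C) = (27821/1960 - 953226)*(-69818 - 354372) = -1868295139/1960*(-424190) = 79251211501241/196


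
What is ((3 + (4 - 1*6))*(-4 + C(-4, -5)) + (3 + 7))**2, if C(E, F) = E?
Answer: 4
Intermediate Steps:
((3 + (4 - 1*6))*(-4 + C(-4, -5)) + (3 + 7))**2 = ((3 + (4 - 1*6))*(-4 - 4) + (3 + 7))**2 = ((3 + (4 - 6))*(-8) + 10)**2 = ((3 - 2)*(-8) + 10)**2 = (1*(-8) + 10)**2 = (-8 + 10)**2 = 2**2 = 4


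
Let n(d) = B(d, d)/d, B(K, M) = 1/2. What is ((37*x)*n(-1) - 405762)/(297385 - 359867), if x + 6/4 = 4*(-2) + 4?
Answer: 1622641/249928 ≈ 6.4924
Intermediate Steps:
B(K, M) = 1/2
n(d) = 1/(2*d)
x = -11/2 (x = -3/2 + (4*(-2) + 4) = -3/2 + (-8 + 4) = -3/2 - 4 = -11/2 ≈ -5.5000)
((37*x)*n(-1) - 405762)/(297385 - 359867) = ((37*(-11/2))*((1/2)/(-1)) - 405762)/(297385 - 359867) = (-407*(-1)/4 - 405762)/(-62482) = (-407/2*(-1/2) - 405762)*(-1/62482) = (407/4 - 405762)*(-1/62482) = -1622641/4*(-1/62482) = 1622641/249928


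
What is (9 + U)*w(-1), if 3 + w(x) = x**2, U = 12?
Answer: -42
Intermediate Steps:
w(x) = -3 + x**2
(9 + U)*w(-1) = (9 + 12)*(-3 + (-1)**2) = 21*(-3 + 1) = 21*(-2) = -42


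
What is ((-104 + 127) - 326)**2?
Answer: 91809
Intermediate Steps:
((-104 + 127) - 326)**2 = (23 - 326)**2 = (-303)**2 = 91809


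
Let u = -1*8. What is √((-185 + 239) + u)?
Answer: √46 ≈ 6.7823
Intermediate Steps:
u = -8
√((-185 + 239) + u) = √((-185 + 239) - 8) = √(54 - 8) = √46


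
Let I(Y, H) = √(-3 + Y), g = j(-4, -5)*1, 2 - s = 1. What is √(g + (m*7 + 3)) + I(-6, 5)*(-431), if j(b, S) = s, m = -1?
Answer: I*(-1293 + √3) ≈ -1291.3*I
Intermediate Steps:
s = 1 (s = 2 - 1*1 = 2 - 1 = 1)
j(b, S) = 1
g = 1 (g = 1*1 = 1)
√(g + (m*7 + 3)) + I(-6, 5)*(-431) = √(1 + (-1*7 + 3)) + √(-3 - 6)*(-431) = √(1 + (-7 + 3)) + √(-9)*(-431) = √(1 - 4) + (3*I)*(-431) = √(-3) - 1293*I = I*√3 - 1293*I = -1293*I + I*√3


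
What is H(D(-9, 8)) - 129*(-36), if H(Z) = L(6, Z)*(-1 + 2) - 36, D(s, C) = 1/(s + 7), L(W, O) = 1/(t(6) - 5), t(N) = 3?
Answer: 9215/2 ≈ 4607.5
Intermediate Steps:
L(W, O) = -1/2 (L(W, O) = 1/(3 - 5) = 1/(-2) = -1/2)
D(s, C) = 1/(7 + s)
H(Z) = -73/2 (H(Z) = -(-1 + 2)/2 - 36 = -1/2*1 - 36 = -1/2 - 36 = -73/2)
H(D(-9, 8)) - 129*(-36) = -73/2 - 129*(-36) = -73/2 + 4644 = 9215/2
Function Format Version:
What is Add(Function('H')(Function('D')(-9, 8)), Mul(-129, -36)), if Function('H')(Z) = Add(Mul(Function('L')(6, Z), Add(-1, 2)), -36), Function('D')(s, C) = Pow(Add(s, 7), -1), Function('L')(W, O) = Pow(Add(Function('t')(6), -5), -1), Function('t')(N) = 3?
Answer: Rational(9215, 2) ≈ 4607.5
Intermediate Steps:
Function('L')(W, O) = Rational(-1, 2) (Function('L')(W, O) = Pow(Add(3, -5), -1) = Pow(-2, -1) = Rational(-1, 2))
Function('D')(s, C) = Pow(Add(7, s), -1)
Function('H')(Z) = Rational(-73, 2) (Function('H')(Z) = Add(Mul(Rational(-1, 2), Add(-1, 2)), -36) = Add(Mul(Rational(-1, 2), 1), -36) = Add(Rational(-1, 2), -36) = Rational(-73, 2))
Add(Function('H')(Function('D')(-9, 8)), Mul(-129, -36)) = Add(Rational(-73, 2), Mul(-129, -36)) = Add(Rational(-73, 2), 4644) = Rational(9215, 2)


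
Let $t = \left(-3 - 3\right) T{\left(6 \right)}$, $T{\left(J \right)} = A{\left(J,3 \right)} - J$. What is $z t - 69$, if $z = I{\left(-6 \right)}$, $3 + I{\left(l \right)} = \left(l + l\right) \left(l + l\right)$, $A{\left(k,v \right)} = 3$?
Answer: $2469$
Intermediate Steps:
$I{\left(l \right)} = -3 + 4 l^{2}$ ($I{\left(l \right)} = -3 + \left(l + l\right) \left(l + l\right) = -3 + 2 l 2 l = -3 + 4 l^{2}$)
$T{\left(J \right)} = 3 - J$
$t = 18$ ($t = \left(-3 - 3\right) \left(3 - 6\right) = - 6 \left(3 - 6\right) = \left(-6\right) \left(-3\right) = 18$)
$z = 141$ ($z = -3 + 4 \left(-6\right)^{2} = -3 + 4 \cdot 36 = -3 + 144 = 141$)
$z t - 69 = 141 \cdot 18 - 69 = 2538 - 69 = 2469$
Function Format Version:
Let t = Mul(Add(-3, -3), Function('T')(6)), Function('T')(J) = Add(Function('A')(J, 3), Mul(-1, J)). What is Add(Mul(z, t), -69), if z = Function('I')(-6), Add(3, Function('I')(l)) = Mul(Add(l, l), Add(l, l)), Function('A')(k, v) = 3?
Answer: 2469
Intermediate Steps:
Function('I')(l) = Add(-3, Mul(4, Pow(l, 2))) (Function('I')(l) = Add(-3, Mul(Add(l, l), Add(l, l))) = Add(-3, Mul(Mul(2, l), Mul(2, l))) = Add(-3, Mul(4, Pow(l, 2))))
Function('T')(J) = Add(3, Mul(-1, J))
t = 18 (t = Mul(Add(-3, -3), Add(3, Mul(-1, 6))) = Mul(-6, Add(3, -6)) = Mul(-6, -3) = 18)
z = 141 (z = Add(-3, Mul(4, Pow(-6, 2))) = Add(-3, Mul(4, 36)) = Add(-3, 144) = 141)
Add(Mul(z, t), -69) = Add(Mul(141, 18), -69) = Add(2538, -69) = 2469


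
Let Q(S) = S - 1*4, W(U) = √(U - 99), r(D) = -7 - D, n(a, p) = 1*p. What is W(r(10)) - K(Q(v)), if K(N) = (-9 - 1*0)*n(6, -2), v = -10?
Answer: -18 + 2*I*√29 ≈ -18.0 + 10.77*I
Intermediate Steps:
n(a, p) = p
W(U) = √(-99 + U)
Q(S) = -4 + S (Q(S) = S - 4 = -4 + S)
K(N) = 18 (K(N) = (-9 - 1*0)*(-2) = (-9 + 0)*(-2) = -9*(-2) = 18)
W(r(10)) - K(Q(v)) = √(-99 + (-7 - 1*10)) - 1*18 = √(-99 + (-7 - 10)) - 18 = √(-99 - 17) - 18 = √(-116) - 18 = 2*I*√29 - 18 = -18 + 2*I*√29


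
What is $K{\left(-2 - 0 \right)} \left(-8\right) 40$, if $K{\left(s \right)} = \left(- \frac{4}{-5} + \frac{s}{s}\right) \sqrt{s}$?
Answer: $- 576 i \sqrt{2} \approx - 814.59 i$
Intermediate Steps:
$K{\left(s \right)} = \frac{9 \sqrt{s}}{5}$ ($K{\left(s \right)} = \left(\left(-4\right) \left(- \frac{1}{5}\right) + 1\right) \sqrt{s} = \left(\frac{4}{5} + 1\right) \sqrt{s} = \frac{9 \sqrt{s}}{5}$)
$K{\left(-2 - 0 \right)} \left(-8\right) 40 = \frac{9 \sqrt{-2 - 0}}{5} \left(-8\right) 40 = \frac{9 \sqrt{-2 + 0}}{5} \left(-8\right) 40 = \frac{9 \sqrt{-2}}{5} \left(-8\right) 40 = \frac{9 i \sqrt{2}}{5} \left(-8\right) 40 = - \frac{72 i \sqrt{2}}{5} \cdot 40 = - 576 i \sqrt{2}$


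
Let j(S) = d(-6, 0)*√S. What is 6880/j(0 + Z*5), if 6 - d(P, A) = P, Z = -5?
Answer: -344*I/3 ≈ -114.67*I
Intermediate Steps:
d(P, A) = 6 - P
j(S) = 12*√S (j(S) = (6 - 1*(-6))*√S = (6 + 6)*√S = 12*√S)
6880/j(0 + Z*5) = 6880/((12*√(0 - 5*5))) = 6880/((12*√(0 - 25))) = 6880/((12*√(-25))) = 6880/((12*(5*I))) = 6880/((60*I)) = 6880*(-I/60) = -344*I/3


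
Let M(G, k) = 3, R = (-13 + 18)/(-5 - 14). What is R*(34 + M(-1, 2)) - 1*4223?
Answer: -80422/19 ≈ -4232.7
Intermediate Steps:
R = -5/19 (R = 5/(-19) = 5*(-1/19) = -5/19 ≈ -0.26316)
R*(34 + M(-1, 2)) - 1*4223 = -5*(34 + 3)/19 - 1*4223 = -5/19*37 - 4223 = -185/19 - 4223 = -80422/19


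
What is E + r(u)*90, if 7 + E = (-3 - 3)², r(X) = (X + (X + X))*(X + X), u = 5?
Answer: 13529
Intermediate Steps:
r(X) = 6*X² (r(X) = (X + 2*X)*(2*X) = (3*X)*(2*X) = 6*X²)
E = 29 (E = -7 + (-3 - 3)² = -7 + (-6)² = -7 + 36 = 29)
E + r(u)*90 = 29 + (6*5²)*90 = 29 + (6*25)*90 = 29 + 150*90 = 29 + 13500 = 13529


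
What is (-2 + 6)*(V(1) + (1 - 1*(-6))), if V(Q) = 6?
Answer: 52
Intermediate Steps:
(-2 + 6)*(V(1) + (1 - 1*(-6))) = (-2 + 6)*(6 + (1 - 1*(-6))) = 4*(6 + (1 + 6)) = 4*(6 + 7) = 4*13 = 52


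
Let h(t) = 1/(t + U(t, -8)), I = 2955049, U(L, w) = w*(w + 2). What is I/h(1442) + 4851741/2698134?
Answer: 3959982030305027/899378 ≈ 4.4030e+9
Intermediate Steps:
U(L, w) = w*(2 + w)
h(t) = 1/(48 + t) (h(t) = 1/(t - 8*(2 - 8)) = 1/(t - 8*(-6)) = 1/(t + 48) = 1/(48 + t))
I/h(1442) + 4851741/2698134 = 2955049/(1/(48 + 1442)) + 4851741/2698134 = 2955049/(1/1490) + 4851741*(1/2698134) = 2955049/(1/1490) + 1617247/899378 = 2955049*1490 + 1617247/899378 = 4403023010 + 1617247/899378 = 3959982030305027/899378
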